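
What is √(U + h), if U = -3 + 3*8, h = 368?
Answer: √389 ≈ 19.723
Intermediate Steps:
U = 21 (U = -3 + 24 = 21)
√(U + h) = √(21 + 368) = √389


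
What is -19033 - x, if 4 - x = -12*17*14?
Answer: -21893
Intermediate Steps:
x = 2860 (x = 4 - (-12*17)*14 = 4 - (-204)*14 = 4 - 1*(-2856) = 4 + 2856 = 2860)
-19033 - x = -19033 - 1*2860 = -19033 - 2860 = -21893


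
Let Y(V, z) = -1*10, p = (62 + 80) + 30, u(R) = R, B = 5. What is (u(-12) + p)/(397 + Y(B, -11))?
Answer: 160/387 ≈ 0.41344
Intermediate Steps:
p = 172 (p = 142 + 30 = 172)
Y(V, z) = -10
(u(-12) + p)/(397 + Y(B, -11)) = (-12 + 172)/(397 - 10) = 160/387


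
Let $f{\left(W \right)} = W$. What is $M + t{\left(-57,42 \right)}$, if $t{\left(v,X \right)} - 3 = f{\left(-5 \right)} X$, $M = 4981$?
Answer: $4774$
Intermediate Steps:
$t{\left(v,X \right)} = 3 - 5 X$
$M + t{\left(-57,42 \right)} = 4981 + \left(3 - 210\right) = 4981 - 207 = 4774$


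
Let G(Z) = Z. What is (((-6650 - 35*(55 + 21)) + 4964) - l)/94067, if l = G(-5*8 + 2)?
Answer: -4308/94067 ≈ -0.045797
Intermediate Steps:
l = -38 (l = -5*8 + 2 = -40 + 2 = -38)
(((-6650 - 35*(55 + 21)) + 4964) - l)/94067 = (((-6650 - 35*(55 + 21)) + 4964) - 1*(-38))/94067 = (((-6650 - 35*76) + 4964) + 38)*(1/94067) = (((-6650 - 2660) + 4964) + 38)*(1/94067) = ((-9310 + 4964) + 38)*(1/94067) = (-4346 + 38)*(1/94067) = -4308*1/94067 = -4308/94067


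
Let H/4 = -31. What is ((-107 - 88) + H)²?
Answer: 101761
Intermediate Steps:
H = -124 (H = 4*(-31) = -124)
((-107 - 88) + H)² = ((-107 - 88) - 124)² = (-195 - 124)² = (-319)² = 101761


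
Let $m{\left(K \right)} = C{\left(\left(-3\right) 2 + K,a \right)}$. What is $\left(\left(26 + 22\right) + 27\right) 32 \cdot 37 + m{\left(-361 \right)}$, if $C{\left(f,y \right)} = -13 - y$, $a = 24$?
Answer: $88763$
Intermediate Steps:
$m{\left(K \right)} = -37$ ($m{\left(K \right)} = -13 - 24 = -37$)
$\left(\left(26 + 22\right) + 27\right) 32 \cdot 37 + m{\left(-361 \right)} = \left(\left(26 + 22\right) + 27\right) 32 \cdot 37 - 37 = \left(48 + 27\right) 32 \cdot 37 - 37 = 75 \cdot 32 \cdot 37 - 37 = 2400 \cdot 37 - 37 = 88800 - 37 = 88763$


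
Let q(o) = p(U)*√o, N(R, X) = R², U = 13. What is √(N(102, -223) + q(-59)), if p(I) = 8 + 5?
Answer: √(10404 + 13*I*√59) ≈ 102.0 + 0.4895*I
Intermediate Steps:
p(I) = 13
q(o) = 13*√o
√(N(102, -223) + q(-59)) = √(102² + 13*√(-59)) = √(10404 + 13*(I*√59)) = √(10404 + 13*I*√59)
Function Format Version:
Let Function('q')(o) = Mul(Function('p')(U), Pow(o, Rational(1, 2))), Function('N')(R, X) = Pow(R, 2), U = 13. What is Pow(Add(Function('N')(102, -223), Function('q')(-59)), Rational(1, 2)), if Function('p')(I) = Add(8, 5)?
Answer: Pow(Add(10404, Mul(13, I, Pow(59, Rational(1, 2)))), Rational(1, 2)) ≈ Add(102.00, Mul(0.4895, I))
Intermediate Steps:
Function('p')(I) = 13
Function('q')(o) = Mul(13, Pow(o, Rational(1, 2)))
Pow(Add(Function('N')(102, -223), Function('q')(-59)), Rational(1, 2)) = Pow(Add(Pow(102, 2), Mul(13, Pow(-59, Rational(1, 2)))), Rational(1, 2)) = Pow(Add(10404, Mul(13, Mul(I, Pow(59, Rational(1, 2))))), Rational(1, 2)) = Pow(Add(10404, Mul(13, I, Pow(59, Rational(1, 2)))), Rational(1, 2))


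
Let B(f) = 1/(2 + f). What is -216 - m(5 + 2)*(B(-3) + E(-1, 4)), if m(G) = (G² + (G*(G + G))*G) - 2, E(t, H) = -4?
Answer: 3449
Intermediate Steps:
m(G) = -2 + G² + 2*G³ (m(G) = (G² + (G*(2*G))*G) - 2 = (G² + (2*G²)*G) - 2 = (G² + 2*G³) - 2 = -2 + G² + 2*G³)
-216 - m(5 + 2)*(B(-3) + E(-1, 4)) = -216 - (-2 + (5 + 2)² + 2*(5 + 2)³)*(1/(2 - 3) - 4) = -216 - (-2 + 7² + 2*7³)*(1/(-1) - 4) = -216 - (-2 + 49 + 2*343)*(-1 - 4) = -216 - (-2 + 49 + 686)*(-5) = -216 - 733*(-5) = -216 - 1*(-3665) = -216 + 3665 = 3449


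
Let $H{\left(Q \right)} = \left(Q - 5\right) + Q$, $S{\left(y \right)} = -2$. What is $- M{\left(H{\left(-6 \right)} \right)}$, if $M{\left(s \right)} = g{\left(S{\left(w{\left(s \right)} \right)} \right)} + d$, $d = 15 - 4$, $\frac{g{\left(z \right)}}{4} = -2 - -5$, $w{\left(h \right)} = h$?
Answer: $-23$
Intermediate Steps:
$H{\left(Q \right)} = -5 + 2 Q$ ($H{\left(Q \right)} = \left(-5 + Q\right) + Q = -5 + 2 Q$)
$g{\left(z \right)} = 12$ ($g{\left(z \right)} = 4 \left(-2 - -5\right) = 4 \left(-2 + 5\right) = 4 \cdot 3 = 12$)
$d = 11$ ($d = 15 - 4 = 11$)
$M{\left(s \right)} = 23$ ($M{\left(s \right)} = 12 + 11 = 23$)
$- M{\left(H{\left(-6 \right)} \right)} = \left(-1\right) 23 = -23$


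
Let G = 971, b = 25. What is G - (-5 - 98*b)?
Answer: 3426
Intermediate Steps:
G - (-5 - 98*b) = 971 - (-5 - 98*25) = 971 - (-5 - 2450) = 971 - 1*(-2455) = 971 + 2455 = 3426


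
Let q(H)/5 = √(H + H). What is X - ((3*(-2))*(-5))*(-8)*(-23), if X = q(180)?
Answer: -5520 + 30*√10 ≈ -5425.1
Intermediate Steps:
q(H) = 5*√2*√H (q(H) = 5*√(H + H) = 5*√(2*H) = 5*(√2*√H) = 5*√2*√H)
X = 30*√10 (X = 5*√2*√180 = 5*√2*(6*√5) = 30*√10 ≈ 94.868)
X - ((3*(-2))*(-5))*(-8)*(-23) = 30*√10 - ((3*(-2))*(-5))*(-8)*(-23) = 30*√10 - -6*(-5)*(-8)*(-23) = 30*√10 - 30*(-8)*(-23) = 30*√10 - (-240)*(-23) = 30*√10 - 1*5520 = 30*√10 - 5520 = -5520 + 30*√10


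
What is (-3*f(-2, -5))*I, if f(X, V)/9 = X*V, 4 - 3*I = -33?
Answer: -3330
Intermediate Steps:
I = 37/3 (I = 4/3 - ⅓*(-33) = 4/3 + 11 = 37/3 ≈ 12.333)
f(X, V) = 9*V*X (f(X, V) = 9*(X*V) = 9*(V*X) = 9*V*X)
(-3*f(-2, -5))*I = -27*(-5)*(-2)*(37/3) = -3*90*(37/3) = -270*37/3 = -3330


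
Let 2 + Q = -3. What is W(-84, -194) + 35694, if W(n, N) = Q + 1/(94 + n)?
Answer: 356891/10 ≈ 35689.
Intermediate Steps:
Q = -5 (Q = -2 - 3 = -5)
W(n, N) = -5 + 1/(94 + n)
W(-84, -194) + 35694 = (-469 - 5*(-84))/(94 - 84) + 35694 = (-469 + 420)/10 + 35694 = (⅒)*(-49) + 35694 = -49/10 + 35694 = 356891/10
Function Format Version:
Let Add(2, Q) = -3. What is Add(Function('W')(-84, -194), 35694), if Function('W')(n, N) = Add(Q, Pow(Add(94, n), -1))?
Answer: Rational(356891, 10) ≈ 35689.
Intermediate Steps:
Q = -5 (Q = Add(-2, -3) = -5)
Function('W')(n, N) = Add(-5, Pow(Add(94, n), -1))
Add(Function('W')(-84, -194), 35694) = Add(Mul(Pow(Add(94, -84), -1), Add(-469, Mul(-5, -84))), 35694) = Add(Mul(Pow(10, -1), Add(-469, 420)), 35694) = Add(Mul(Rational(1, 10), -49), 35694) = Add(Rational(-49, 10), 35694) = Rational(356891, 10)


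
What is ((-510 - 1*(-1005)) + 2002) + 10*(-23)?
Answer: 2267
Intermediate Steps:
((-510 - 1*(-1005)) + 2002) + 10*(-23) = ((-510 + 1005) + 2002) - 230 = (495 + 2002) - 230 = 2497 - 230 = 2267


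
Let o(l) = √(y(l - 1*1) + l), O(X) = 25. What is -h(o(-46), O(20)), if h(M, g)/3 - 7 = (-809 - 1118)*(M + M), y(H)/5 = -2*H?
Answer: -21 + 23124*√106 ≈ 2.3806e+5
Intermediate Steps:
y(H) = -10*H (y(H) = 5*(-2*H) = -10*H)
o(l) = √(10 - 9*l) (o(l) = √(-10*(l - 1*1) + l) = √(-10*(l - 1) + l) = √(-10*(-1 + l) + l) = √((10 - 10*l) + l) = √(10 - 9*l))
h(M, g) = 21 - 11562*M (h(M, g) = 21 + 3*((-809 - 1118)*(M + M)) = 21 + 3*(-3854*M) = 21 - 11562*M)
-h(o(-46), O(20)) = -(21 - 11562*√(10 - 9*(-46))) = -(21 - 11562*√(10 + 414)) = -(21 - 23124*√106) = -21 + 23124*√106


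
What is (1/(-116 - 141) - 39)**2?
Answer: 100480576/66049 ≈ 1521.3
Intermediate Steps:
(1/(-116 - 141) - 39)**2 = (1/(-257) - 39)**2 = (-1/257 - 39)**2 = (-10024/257)**2 = 100480576/66049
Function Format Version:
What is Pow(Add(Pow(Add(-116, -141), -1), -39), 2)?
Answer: Rational(100480576, 66049) ≈ 1521.3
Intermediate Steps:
Pow(Add(Pow(Add(-116, -141), -1), -39), 2) = Pow(Add(Pow(-257, -1), -39), 2) = Pow(Add(Rational(-1, 257), -39), 2) = Pow(Rational(-10024, 257), 2) = Rational(100480576, 66049)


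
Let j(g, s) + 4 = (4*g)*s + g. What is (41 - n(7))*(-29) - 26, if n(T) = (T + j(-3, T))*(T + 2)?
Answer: -23139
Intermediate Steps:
j(g, s) = -4 + g + 4*g*s (j(g, s) = -4 + ((4*g)*s + g) = -4 + (4*g*s + g) = -4 + (g + 4*g*s) = -4 + g + 4*g*s)
n(T) = (-7 - 11*T)*(2 + T) (n(T) = (T + (-4 - 3 + 4*(-3)*T))*(T + 2) = (T + (-4 - 3 - 12*T))*(2 + T) = (T + (-7 - 12*T))*(2 + T) = (-7 - 11*T)*(2 + T))
(41 - n(7))*(-29) - 26 = (41 - (-14 - 29*7 - 11*7²))*(-29) - 26 = (41 - (-14 - 203 - 11*49))*(-29) - 26 = (41 - (-14 - 203 - 539))*(-29) - 26 = (41 - 1*(-756))*(-29) - 26 = (41 + 756)*(-29) - 26 = 797*(-29) - 26 = -23113 - 26 = -23139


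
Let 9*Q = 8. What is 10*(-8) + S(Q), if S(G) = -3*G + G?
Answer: -736/9 ≈ -81.778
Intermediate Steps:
Q = 8/9 (Q = (1/9)*8 = 8/9 ≈ 0.88889)
S(G) = -2*G
10*(-8) + S(Q) = 10*(-8) - 2*8/9 = -80 - 16/9 = -736/9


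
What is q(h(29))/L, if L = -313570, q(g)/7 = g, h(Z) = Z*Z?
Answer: -5887/313570 ≈ -0.018774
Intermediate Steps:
h(Z) = Z²
q(g) = 7*g
q(h(29))/L = (7*29²)/(-313570) = (7*841)*(-1/313570) = 5887*(-1/313570) = -5887/313570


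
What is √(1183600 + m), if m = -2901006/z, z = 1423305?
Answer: 7*√604114221666930/158145 ≈ 1087.9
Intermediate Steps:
m = -322334/158145 (m = -2901006/1423305 = -2901006*1/1423305 = -322334/158145 ≈ -2.0382)
√(1183600 + m) = √(1183600 - 322334/158145) = √(187180099666/158145) = 7*√604114221666930/158145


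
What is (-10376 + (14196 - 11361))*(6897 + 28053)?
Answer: -263557950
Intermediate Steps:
(-10376 + (14196 - 11361))*(6897 + 28053) = (-10376 + 2835)*34950 = -7541*34950 = -263557950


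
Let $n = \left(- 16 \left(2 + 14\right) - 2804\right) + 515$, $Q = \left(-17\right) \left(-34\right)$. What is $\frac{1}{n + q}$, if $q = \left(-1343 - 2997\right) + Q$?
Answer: $- \frac{1}{6307} \approx -0.00015855$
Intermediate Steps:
$Q = 578$
$q = -3762$ ($q = \left(-1343 - 2997\right) + 578 = -4340 + 578 = -3762$)
$n = -2545$ ($n = \left(\left(-16\right) 16 - 2804\right) + 515 = \left(-256 - 2804\right) + 515 = -3060 + 515 = -2545$)
$\frac{1}{n + q} = \frac{1}{-2545 - 3762} = \frac{1}{-6307} = - \frac{1}{6307}$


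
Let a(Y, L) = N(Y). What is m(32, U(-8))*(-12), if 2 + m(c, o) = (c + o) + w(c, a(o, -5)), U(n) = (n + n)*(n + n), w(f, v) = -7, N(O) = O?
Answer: -3348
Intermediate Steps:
a(Y, L) = Y
U(n) = 4*n² (U(n) = (2*n)*(2*n) = 4*n²)
m(c, o) = -9 + c + o (m(c, o) = -2 + ((c + o) - 7) = -2 + (-7 + c + o) = -9 + c + o)
m(32, U(-8))*(-12) = (-9 + 32 + 4*(-8)²)*(-12) = (-9 + 32 + 4*64)*(-12) = (-9 + 32 + 256)*(-12) = 279*(-12) = -3348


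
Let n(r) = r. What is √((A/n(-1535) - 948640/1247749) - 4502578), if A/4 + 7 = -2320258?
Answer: I*√659794886652505422831478/383058943 ≈ 2120.5*I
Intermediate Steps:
A = -9281060 (A = -28 + 4*(-2320258) = -28 - 9281032 = -9281060)
√((A/n(-1535) - 948640/1247749) - 4502578) = √((-9281060/(-1535) - 948640/1247749) - 4502578) = √((-9281060*(-1/1535) - 948640*1/1247749) - 4502578) = √((1856212/307 - 948640/1247749) - 4502578) = √(2315795434308/383058943 - 4502578) = √(-1722436974020746/383058943) = I*√659794886652505422831478/383058943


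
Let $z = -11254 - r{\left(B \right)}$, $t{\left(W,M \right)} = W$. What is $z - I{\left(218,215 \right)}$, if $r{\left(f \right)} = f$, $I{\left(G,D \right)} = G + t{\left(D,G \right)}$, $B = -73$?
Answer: $-11614$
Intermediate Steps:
$I{\left(G,D \right)} = D + G$ ($I{\left(G,D \right)} = G + D = D + G$)
$z = -11181$ ($z = -11254 - -73 = -11254 + 73 = -11181$)
$z - I{\left(218,215 \right)} = -11181 - \left(215 + 218\right) = -11181 - 433 = -11614$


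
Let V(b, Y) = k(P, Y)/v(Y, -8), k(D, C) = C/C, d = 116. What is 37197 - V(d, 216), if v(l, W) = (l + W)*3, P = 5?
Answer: 23210927/624 ≈ 37197.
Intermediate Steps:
v(l, W) = 3*W + 3*l (v(l, W) = (W + l)*3 = 3*W + 3*l)
k(D, C) = 1
V(b, Y) = 1/(-24 + 3*Y) (V(b, Y) = 1/(3*(-8) + 3*Y) = 1/(-24 + 3*Y))
37197 - V(d, 216) = 37197 - 1/(3*(-8 + 216)) = 37197 - 1/(3*208) = 37197 - 1*1/624 = 37197 - 1/624 = 23210927/624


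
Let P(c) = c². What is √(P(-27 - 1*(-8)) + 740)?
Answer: √1101 ≈ 33.181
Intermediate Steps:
√(P(-27 - 1*(-8)) + 740) = √((-27 - 1*(-8))² + 740) = √((-27 + 8)² + 740) = √((-19)² + 740) = √(361 + 740) = √1101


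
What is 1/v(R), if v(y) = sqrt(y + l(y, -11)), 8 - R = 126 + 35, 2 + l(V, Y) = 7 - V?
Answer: sqrt(5)/5 ≈ 0.44721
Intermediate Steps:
l(V, Y) = 5 - V (l(V, Y) = -2 + (7 - V) = 5 - V)
R = -153 (R = 8 - (126 + 35) = 8 - 1*161 = 8 - 161 = -153)
v(y) = sqrt(5) (v(y) = sqrt(y + (5 - y)) = sqrt(5))
1/v(R) = 1/(sqrt(5)) = sqrt(5)/5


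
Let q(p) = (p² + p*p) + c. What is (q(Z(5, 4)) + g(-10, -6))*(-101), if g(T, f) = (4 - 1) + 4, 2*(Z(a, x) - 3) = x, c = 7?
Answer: -6464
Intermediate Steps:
Z(a, x) = 3 + x/2
q(p) = 7 + 2*p² (q(p) = (p² + p*p) + 7 = (p² + p²) + 7 = 2*p² + 7 = 7 + 2*p²)
g(T, f) = 7 (g(T, f) = 3 + 4 = 7)
(q(Z(5, 4)) + g(-10, -6))*(-101) = ((7 + 2*(3 + (½)*4)²) + 7)*(-101) = ((7 + 2*(3 + 2)²) + 7)*(-101) = ((7 + 2*5²) + 7)*(-101) = ((7 + 2*25) + 7)*(-101) = ((7 + 50) + 7)*(-101) = (57 + 7)*(-101) = 64*(-101) = -6464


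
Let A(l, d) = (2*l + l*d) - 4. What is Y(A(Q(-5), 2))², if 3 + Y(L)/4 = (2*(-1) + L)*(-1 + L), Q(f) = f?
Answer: 6697744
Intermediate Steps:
A(l, d) = -4 + 2*l + d*l (A(l, d) = (2*l + d*l) - 4 = -4 + 2*l + d*l)
Y(L) = -12 + 4*(-1 + L)*(-2 + L) (Y(L) = -12 + 4*((2*(-1) + L)*(-1 + L)) = -12 + 4*((-2 + L)*(-1 + L)) = -12 + 4*((-1 + L)*(-2 + L)) = -12 + 4*(-1 + L)*(-2 + L))
Y(A(Q(-5), 2))² = (-4 - 12*(-4 + 2*(-5) + 2*(-5)) + 4*(-4 + 2*(-5) + 2*(-5))²)² = (-4 - 12*(-4 - 10 - 10) + 4*(-4 - 10 - 10)²)² = (-4 - 12*(-24) + 4*(-24)²)² = (-4 + 288 + 4*576)² = (-4 + 288 + 2304)² = 2588² = 6697744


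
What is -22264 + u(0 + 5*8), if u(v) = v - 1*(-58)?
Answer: -22166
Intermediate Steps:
u(v) = 58 + v (u(v) = v + 58 = 58 + v)
-22264 + u(0 + 5*8) = -22264 + (58 + (0 + 5*8)) = -22264 + (58 + (0 + 40)) = -22264 + (58 + 40) = -22264 + 98 = -22166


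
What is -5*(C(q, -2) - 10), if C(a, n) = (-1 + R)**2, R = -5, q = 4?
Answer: -130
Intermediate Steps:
C(a, n) = 36 (C(a, n) = (-1 - 5)**2 = (-6)**2 = 36)
-5*(C(q, -2) - 10) = -5*(36 - 10) = -5*26 = -130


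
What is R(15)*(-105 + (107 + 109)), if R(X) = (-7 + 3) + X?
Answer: 1221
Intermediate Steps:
R(X) = -4 + X
R(15)*(-105 + (107 + 109)) = (-4 + 15)*(-105 + (107 + 109)) = 11*(-105 + 216) = 11*111 = 1221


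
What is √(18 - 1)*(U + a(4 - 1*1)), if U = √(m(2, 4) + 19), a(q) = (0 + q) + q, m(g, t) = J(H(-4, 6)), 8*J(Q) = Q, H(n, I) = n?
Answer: √17*(12 + √74)/2 ≈ 42.473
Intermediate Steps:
J(Q) = Q/8
m(g, t) = -½ (m(g, t) = (⅛)*(-4) = -½)
a(q) = 2*q (a(q) = q + q = 2*q)
U = √74/2 (U = √(-½ + 19) = √(37/2) = √74/2 ≈ 4.3012)
√(18 - 1)*(U + a(4 - 1*1)) = √(18 - 1)*(√74/2 + 2*(4 - 1*1)) = √17*(√74/2 + 2*(4 - 1)) = √17*(√74/2 + 2*3) = √17*(√74/2 + 6) = √17*(6 + √74/2)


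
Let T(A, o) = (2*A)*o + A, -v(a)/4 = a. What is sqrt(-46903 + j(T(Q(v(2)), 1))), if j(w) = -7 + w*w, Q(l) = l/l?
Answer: I*sqrt(46901) ≈ 216.57*I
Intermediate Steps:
v(a) = -4*a
Q(l) = 1
T(A, o) = A + 2*A*o (T(A, o) = 2*A*o + A = A + 2*A*o)
j(w) = -7 + w**2
sqrt(-46903 + j(T(Q(v(2)), 1))) = sqrt(-46903 + (-7 + (1*(1 + 2*1))**2)) = sqrt(-46903 + (-7 + (1*(1 + 2))**2)) = sqrt(-46903 + (-7 + (1*3)**2)) = sqrt(-46903 + (-7 + 3**2)) = sqrt(-46903 + (-7 + 9)) = sqrt(-46903 + 2) = sqrt(-46901) = I*sqrt(46901)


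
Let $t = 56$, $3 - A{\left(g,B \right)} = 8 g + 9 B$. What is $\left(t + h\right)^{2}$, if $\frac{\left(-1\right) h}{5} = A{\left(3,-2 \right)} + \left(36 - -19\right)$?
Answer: $41616$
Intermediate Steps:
$A{\left(g,B \right)} = 3 - 9 B - 8 g$ ($A{\left(g,B \right)} = 3 - \left(8 g + 9 B\right) = 3 - 9 B - 8 g$)
$h = -260$ ($h = - 5 \left(\left(3 - -18 - 24\right) + \left(36 - -19\right)\right) = - 5 \left(\left(3 + 18 - 24\right) + \left(36 + 19\right)\right) = - 5 \left(-3 + 55\right) = \left(-5\right) 52 = -260$)
$\left(t + h\right)^{2} = \left(56 - 260\right)^{2} = \left(-204\right)^{2} = 41616$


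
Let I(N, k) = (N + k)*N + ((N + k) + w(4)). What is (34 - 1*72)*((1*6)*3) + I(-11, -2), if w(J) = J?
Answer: -550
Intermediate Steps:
I(N, k) = 4 + N + k + N*(N + k) (I(N, k) = (N + k)*N + ((N + k) + 4) = N*(N + k) + (4 + N + k) = 4 + N + k + N*(N + k))
(34 - 1*72)*((1*6)*3) + I(-11, -2) = (34 - 1*72)*((1*6)*3) + (4 - 11 - 2 + (-11)**2 - 11*(-2)) = (34 - 72)*(6*3) + (4 - 11 - 2 + 121 + 22) = -38*18 + 134 = -684 + 134 = -550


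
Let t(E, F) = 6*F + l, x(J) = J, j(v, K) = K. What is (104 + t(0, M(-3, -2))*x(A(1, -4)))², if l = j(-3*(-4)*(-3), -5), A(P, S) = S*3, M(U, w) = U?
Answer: 144400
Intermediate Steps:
A(P, S) = 3*S
l = -5
t(E, F) = -5 + 6*F (t(E, F) = 6*F - 5 = -5 + 6*F)
(104 + t(0, M(-3, -2))*x(A(1, -4)))² = (104 + (-5 + 6*(-3))*(3*(-4)))² = (104 + (-5 - 18)*(-12))² = (104 - 23*(-12))² = (104 + 276)² = 380² = 144400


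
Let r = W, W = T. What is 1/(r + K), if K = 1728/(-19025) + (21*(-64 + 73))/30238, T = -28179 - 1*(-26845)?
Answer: -575277950/767469440839 ≈ -0.00074958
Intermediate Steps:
T = -1334 (T = -28179 + 26845 = -1334)
W = -1334
r = -1334
K = -48655539/575277950 (K = 1728*(-1/19025) + (21*9)*(1/30238) = -1728/19025 + 189*(1/30238) = -1728/19025 + 189/30238 = -48655539/575277950 ≈ -0.084577)
1/(r + K) = 1/(-1334 - 48655539/575277950) = 1/(-767469440839/575277950) = -575277950/767469440839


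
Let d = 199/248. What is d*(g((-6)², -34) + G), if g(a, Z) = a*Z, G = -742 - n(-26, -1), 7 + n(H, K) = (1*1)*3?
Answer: -195219/124 ≈ -1574.3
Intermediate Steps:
n(H, K) = -4 (n(H, K) = -7 + (1*1)*3 = -7 + 1*3 = -7 + 3 = -4)
G = -738 (G = -742 - 1*(-4) = -742 + 4 = -738)
d = 199/248 (d = 199*(1/248) = 199/248 ≈ 0.80242)
g(a, Z) = Z*a
d*(g((-6)², -34) + G) = 199*(-34*(-6)² - 738)/248 = 199*(-34*36 - 738)/248 = 199*(-1224 - 738)/248 = (199/248)*(-1962) = -195219/124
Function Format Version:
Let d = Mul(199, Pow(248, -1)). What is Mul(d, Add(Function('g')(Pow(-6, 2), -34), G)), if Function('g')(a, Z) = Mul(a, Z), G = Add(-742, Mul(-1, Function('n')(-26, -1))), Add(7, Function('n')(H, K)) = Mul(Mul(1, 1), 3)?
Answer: Rational(-195219, 124) ≈ -1574.3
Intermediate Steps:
Function('n')(H, K) = -4 (Function('n')(H, K) = Add(-7, Mul(Mul(1, 1), 3)) = Add(-7, Mul(1, 3)) = Add(-7, 3) = -4)
G = -738 (G = Add(-742, Mul(-1, -4)) = Add(-742, 4) = -738)
d = Rational(199, 248) (d = Mul(199, Rational(1, 248)) = Rational(199, 248) ≈ 0.80242)
Function('g')(a, Z) = Mul(Z, a)
Mul(d, Add(Function('g')(Pow(-6, 2), -34), G)) = Mul(Rational(199, 248), Add(Mul(-34, Pow(-6, 2)), -738)) = Mul(Rational(199, 248), Add(Mul(-34, 36), -738)) = Mul(Rational(199, 248), Add(-1224, -738)) = Mul(Rational(199, 248), -1962) = Rational(-195219, 124)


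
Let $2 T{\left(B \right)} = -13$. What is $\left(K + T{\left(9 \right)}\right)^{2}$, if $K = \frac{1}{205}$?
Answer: $\frac{7091569}{168100} \approx 42.187$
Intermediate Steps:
$K = \frac{1}{205} \approx 0.0048781$
$T{\left(B \right)} = - \frac{13}{2}$ ($T{\left(B \right)} = \frac{1}{2} \left(-13\right) = - \frac{13}{2}$)
$\left(K + T{\left(9 \right)}\right)^{2} = \left(\frac{1}{205} - \frac{13}{2}\right)^{2} = \left(- \frac{2663}{410}\right)^{2} = \frac{7091569}{168100}$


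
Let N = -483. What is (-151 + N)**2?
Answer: 401956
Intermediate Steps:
(-151 + N)**2 = (-151 - 483)**2 = (-634)**2 = 401956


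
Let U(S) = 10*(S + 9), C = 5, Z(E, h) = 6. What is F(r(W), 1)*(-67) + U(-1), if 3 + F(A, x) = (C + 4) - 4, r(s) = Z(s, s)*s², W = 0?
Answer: -54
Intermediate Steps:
U(S) = 90 + 10*S (U(S) = 10*(9 + S) = 90 + 10*S)
r(s) = 6*s²
F(A, x) = 2 (F(A, x) = -3 + ((5 + 4) - 4) = -3 + (9 - 4) = -3 + 5 = 2)
F(r(W), 1)*(-67) + U(-1) = 2*(-67) + (90 + 10*(-1)) = -134 + (90 - 10) = -134 + 80 = -54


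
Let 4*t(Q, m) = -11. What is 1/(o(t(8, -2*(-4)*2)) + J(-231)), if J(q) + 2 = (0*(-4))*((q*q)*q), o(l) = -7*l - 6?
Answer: 4/45 ≈ 0.088889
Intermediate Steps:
t(Q, m) = -11/4 (t(Q, m) = (¼)*(-11) = -11/4)
o(l) = -6 - 7*l
J(q) = -2 (J(q) = -2 + (0*(-4))*((q*q)*q) = -2 + 0*(q²*q) = -2 + 0*q³ = -2 + 0 = -2)
1/(o(t(8, -2*(-4)*2)) + J(-231)) = 1/((-6 - 7*(-11/4)) - 2) = 1/((-6 + 77/4) - 2) = 1/(53/4 - 2) = 1/(45/4) = 4/45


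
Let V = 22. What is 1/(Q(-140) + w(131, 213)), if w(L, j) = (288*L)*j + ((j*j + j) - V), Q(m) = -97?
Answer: 1/8081527 ≈ 1.2374e-7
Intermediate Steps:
w(L, j) = -22 + j + j² + 288*L*j (w(L, j) = (288*L)*j + ((j*j + j) - 1*22) = 288*L*j + ((j² + j) - 22) = 288*L*j + ((j + j²) - 22) = 288*L*j + (-22 + j + j²) = -22 + j + j² + 288*L*j)
1/(Q(-140) + w(131, 213)) = 1/(-97 + (-22 + 213 + 213² + 288*131*213)) = 1/(-97 + (-22 + 213 + 45369 + 8036064)) = 1/(-97 + 8081624) = 1/8081527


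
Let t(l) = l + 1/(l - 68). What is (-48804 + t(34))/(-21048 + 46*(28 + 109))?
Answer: 1658181/501364 ≈ 3.3073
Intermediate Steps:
t(l) = l + 1/(-68 + l)
(-48804 + t(34))/(-21048 + 46*(28 + 109)) = (-48804 + (1 + 34² - 68*34)/(-68 + 34))/(-21048 + 46*(28 + 109)) = (-48804 + (1 + 1156 - 2312)/(-34))/(-21048 + 46*137) = (-48804 - 1/34*(-1155))/(-21048 + 6302) = (-48804 + 1155/34)/(-14746) = -1658181/34*(-1/14746) = 1658181/501364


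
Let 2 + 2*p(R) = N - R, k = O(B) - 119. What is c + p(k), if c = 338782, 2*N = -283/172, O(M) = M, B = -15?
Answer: 233127141/688 ≈ 3.3885e+5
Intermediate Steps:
N = -283/344 (N = (-283/172)/2 = (-283*1/172)/2 = (½)*(-283/172) = -283/344 ≈ -0.82267)
k = -134 (k = -15 - 119 = -134)
p(R) = -971/688 - R/2 (p(R) = -1 + (-283/344 - R)/2 = -1 + (-283/688 - R/2) = -971/688 - R/2)
c + p(k) = 338782 + (-971/688 - ½*(-134)) = 338782 + (-971/688 + 67) = 338782 + 45125/688 = 233127141/688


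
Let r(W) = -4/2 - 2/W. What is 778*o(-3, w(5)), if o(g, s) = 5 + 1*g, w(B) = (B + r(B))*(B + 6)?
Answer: 1556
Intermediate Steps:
r(W) = -2 - 2/W (r(W) = -4*1/2 - 2/W = -2 - 2/W)
w(B) = (6 + B)*(-2 + B - 2/B) (w(B) = (B + (-2 - 2/B))*(B + 6) = (-2 + B - 2/B)*(6 + B) = (6 + B)*(-2 + B - 2/B))
o(g, s) = 5 + g
778*o(-3, w(5)) = 778*(5 - 3) = 778*2 = 1556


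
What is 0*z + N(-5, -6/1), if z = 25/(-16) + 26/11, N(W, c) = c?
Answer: -6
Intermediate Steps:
z = 141/176 (z = 25*(-1/16) + 26*(1/11) = -25/16 + 26/11 = 141/176 ≈ 0.80114)
0*z + N(-5, -6/1) = 0*(141/176) - 6/1 = 0 - 6*1 = 0 - 6 = -6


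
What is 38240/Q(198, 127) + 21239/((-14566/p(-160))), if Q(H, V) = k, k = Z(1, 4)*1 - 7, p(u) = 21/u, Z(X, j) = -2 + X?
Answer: -11139630781/2330560 ≈ -4779.8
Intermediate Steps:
k = -8 (k = (-2 + 1)*1 - 7 = -1*1 - 7 = -1 - 7 = -8)
Q(H, V) = -8
38240/Q(198, 127) + 21239/((-14566/p(-160))) = 38240/(-8) + 21239/((-14566/(21/(-160)))) = 38240*(-⅛) + 21239/((-14566/(21*(-1/160)))) = -4780 + 21239/((-14566/(-21/160))) = -4780 + 21239/((-14566*(-160/21))) = -4780 + 21239/(2330560/21) = -4780 + 21239*(21/2330560) = -4780 + 446019/2330560 = -11139630781/2330560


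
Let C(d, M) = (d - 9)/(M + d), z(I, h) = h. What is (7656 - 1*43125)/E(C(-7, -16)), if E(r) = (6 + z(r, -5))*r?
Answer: -815787/16 ≈ -50987.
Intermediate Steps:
C(d, M) = (-9 + d)/(M + d)
E(r) = r (E(r) = (6 - 5)*r = 1*r = r)
(7656 - 1*43125)/E(C(-7, -16)) = (7656 - 1*43125)/(((-9 - 7)/(-16 - 7))) = (7656 - 43125)/((-16/(-23))) = -35469/((-1/23*(-16))) = -35469/16/23 = -35469*23/16 = -815787/16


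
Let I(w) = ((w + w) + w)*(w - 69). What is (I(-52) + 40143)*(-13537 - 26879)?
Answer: -2385311904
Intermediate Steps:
I(w) = 3*w*(-69 + w) (I(w) = (2*w + w)*(-69 + w) = (3*w)*(-69 + w) = 3*w*(-69 + w))
(I(-52) + 40143)*(-13537 - 26879) = (3*(-52)*(-69 - 52) + 40143)*(-13537 - 26879) = (3*(-52)*(-121) + 40143)*(-40416) = (18876 + 40143)*(-40416) = 59019*(-40416) = -2385311904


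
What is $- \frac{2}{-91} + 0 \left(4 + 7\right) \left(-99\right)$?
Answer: $\frac{2}{91} \approx 0.021978$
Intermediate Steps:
$- \frac{2}{-91} + 0 \left(4 + 7\right) \left(-99\right) = \left(-2\right) \left(- \frac{1}{91}\right) + 0 \cdot 11 \left(-99\right) = \frac{2}{91} + 0 \left(-99\right) = \frac{2}{91} + 0 = \frac{2}{91}$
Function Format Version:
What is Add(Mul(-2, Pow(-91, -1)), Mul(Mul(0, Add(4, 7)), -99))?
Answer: Rational(2, 91) ≈ 0.021978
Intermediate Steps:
Add(Mul(-2, Pow(-91, -1)), Mul(Mul(0, Add(4, 7)), -99)) = Add(Mul(-2, Rational(-1, 91)), Mul(Mul(0, 11), -99)) = Add(Rational(2, 91), Mul(0, -99)) = Add(Rational(2, 91), 0) = Rational(2, 91)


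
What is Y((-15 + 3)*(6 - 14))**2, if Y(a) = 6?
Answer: 36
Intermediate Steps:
Y((-15 + 3)*(6 - 14))**2 = 6**2 = 36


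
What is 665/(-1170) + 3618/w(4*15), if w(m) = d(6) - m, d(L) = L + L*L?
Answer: -47167/234 ≈ -201.57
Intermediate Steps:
d(L) = L + L**2
w(m) = 42 - m (w(m) = 6*(1 + 6) - m = 6*7 - m = 42 - m)
665/(-1170) + 3618/w(4*15) = 665/(-1170) + 3618/(42 - 4*15) = 665*(-1/1170) + 3618/(42 - 1*60) = -133/234 + 3618/(42 - 60) = -133/234 + 3618/(-18) = -133/234 + 3618*(-1/18) = -133/234 - 201 = -47167/234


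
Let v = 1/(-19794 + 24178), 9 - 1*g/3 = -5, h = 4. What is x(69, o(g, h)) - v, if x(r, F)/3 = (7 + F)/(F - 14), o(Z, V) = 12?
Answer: -124945/4384 ≈ -28.500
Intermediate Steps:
g = 42 (g = 27 - 3*(-5) = 27 + 15 = 42)
x(r, F) = 3*(7 + F)/(-14 + F) (x(r, F) = 3*((7 + F)/(F - 14)) = 3*((7 + F)/(-14 + F)) = 3*(7 + F)/(-14 + F))
v = 1/4384 ≈ 0.00022810
x(69, o(g, h)) - v = 3*(7 + 12)/(-14 + 12) - 1*1/4384 = 3*19/(-2) - 1/4384 = 3*(-½)*19 - 1/4384 = -57/2 - 1/4384 = -124945/4384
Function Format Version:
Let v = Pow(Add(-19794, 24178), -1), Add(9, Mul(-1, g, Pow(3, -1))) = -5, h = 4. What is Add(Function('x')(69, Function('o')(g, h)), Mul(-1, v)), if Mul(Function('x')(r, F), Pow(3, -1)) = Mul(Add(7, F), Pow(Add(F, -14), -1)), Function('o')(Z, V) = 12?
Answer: Rational(-124945, 4384) ≈ -28.500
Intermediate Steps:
g = 42 (g = Add(27, Mul(-3, -5)) = Add(27, 15) = 42)
Function('x')(r, F) = Mul(3, Pow(Add(-14, F), -1), Add(7, F)) (Function('x')(r, F) = Mul(3, Mul(Add(7, F), Pow(Add(F, -14), -1))) = Mul(3, Mul(Add(7, F), Pow(Add(-14, F), -1))) = Mul(3, Mul(Pow(Add(-14, F), -1), Add(7, F))) = Mul(3, Pow(Add(-14, F), -1), Add(7, F)))
v = Rational(1, 4384) (v = Pow(4384, -1) = Rational(1, 4384) ≈ 0.00022810)
Add(Function('x')(69, Function('o')(g, h)), Mul(-1, v)) = Add(Mul(3, Pow(Add(-14, 12), -1), Add(7, 12)), Mul(-1, Rational(1, 4384))) = Add(Mul(3, Pow(-2, -1), 19), Rational(-1, 4384)) = Add(Mul(3, Rational(-1, 2), 19), Rational(-1, 4384)) = Add(Rational(-57, 2), Rational(-1, 4384)) = Rational(-124945, 4384)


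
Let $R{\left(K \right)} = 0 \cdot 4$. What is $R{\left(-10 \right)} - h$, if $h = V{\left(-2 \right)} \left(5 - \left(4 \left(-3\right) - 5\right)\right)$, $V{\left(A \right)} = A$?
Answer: $44$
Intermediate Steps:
$R{\left(K \right)} = 0$
$h = -44$ ($h = - 2 \left(5 - \left(4 \left(-3\right) - 5\right)\right) = - 2 \left(5 - \left(-12 - 5\right)\right) = - 2 \left(5 - -17\right) = - 2 \left(5 + 17\right) = \left(-2\right) 22 = -44$)
$R{\left(-10 \right)} - h = 0 - -44 = 0 + 44 = 44$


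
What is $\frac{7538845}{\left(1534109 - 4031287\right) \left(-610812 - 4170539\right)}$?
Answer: $\frac{7538845}{11939884527478} \approx 6.314 \cdot 10^{-7}$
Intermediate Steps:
$\frac{7538845}{\left(1534109 - 4031287\right) \left(-610812 - 4170539\right)} = \frac{7538845}{\left(-2497178\right) \left(-4781351\right)} = \frac{7538845}{11939884527478}$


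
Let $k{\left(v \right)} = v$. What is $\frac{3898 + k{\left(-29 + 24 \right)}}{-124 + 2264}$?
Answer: $\frac{3893}{2140} \approx 1.8192$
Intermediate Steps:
$\frac{3898 + k{\left(-29 + 24 \right)}}{-124 + 2264} = \frac{3898 + \left(-29 + 24\right)}{-124 + 2264} = \frac{3898 - 5}{2140} = 3893 \cdot \frac{1}{2140} = \frac{3893}{2140}$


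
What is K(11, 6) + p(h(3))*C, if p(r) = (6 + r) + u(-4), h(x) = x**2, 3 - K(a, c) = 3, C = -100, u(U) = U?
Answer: -1100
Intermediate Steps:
K(a, c) = 0 (K(a, c) = 3 - 1*3 = 3 - 3 = 0)
p(r) = 2 + r (p(r) = (6 + r) - 4 = 2 + r)
K(11, 6) + p(h(3))*C = 0 + (2 + 3**2)*(-100) = 0 + (2 + 9)*(-100) = 0 + 11*(-100) = 0 - 1100 = -1100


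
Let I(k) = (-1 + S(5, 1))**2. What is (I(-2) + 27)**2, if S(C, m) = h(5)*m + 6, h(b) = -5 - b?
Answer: 2704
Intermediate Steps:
S(C, m) = 6 - 10*m (S(C, m) = (-5 - 1*5)*m + 6 = (-5 - 5)*m + 6 = -10*m + 6 = 6 - 10*m)
I(k) = 25 (I(k) = (-1 + (6 - 10*1))**2 = (-1 + (6 - 10))**2 = (-1 - 4)**2 = (-5)**2 = 25)
(I(-2) + 27)**2 = (25 + 27)**2 = 52**2 = 2704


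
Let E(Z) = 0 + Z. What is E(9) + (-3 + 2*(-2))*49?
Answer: -334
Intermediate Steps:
E(Z) = Z
E(9) + (-3 + 2*(-2))*49 = 9 + (-3 + 2*(-2))*49 = 9 + (-3 - 4)*49 = 9 - 7*49 = 9 - 343 = -334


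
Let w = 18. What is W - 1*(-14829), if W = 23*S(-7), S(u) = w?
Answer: 15243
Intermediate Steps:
S(u) = 18
W = 414 (W = 23*18 = 414)
W - 1*(-14829) = 414 - 1*(-14829) = 414 + 14829 = 15243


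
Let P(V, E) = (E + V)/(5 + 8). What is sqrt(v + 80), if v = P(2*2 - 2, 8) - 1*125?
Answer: 5*I*sqrt(299)/13 ≈ 6.6506*I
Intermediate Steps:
P(V, E) = E/13 + V/13 (P(V, E) = (E + V)/13 = (E + V)*(1/13) = E/13 + V/13)
v = -1615/13 (v = ((1/13)*8 + (2*2 - 2)/13) - 1*125 = (8/13 + (4 - 2)/13) - 125 = (8/13 + (1/13)*2) - 125 = (8/13 + 2/13) - 125 = 10/13 - 125 = -1615/13 ≈ -124.23)
sqrt(v + 80) = sqrt(-1615/13 + 80) = sqrt(-575/13) = 5*I*sqrt(299)/13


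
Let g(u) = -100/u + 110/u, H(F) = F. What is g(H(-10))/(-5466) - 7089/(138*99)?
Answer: -1075967/2074347 ≈ -0.51870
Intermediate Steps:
g(u) = 10/u
g(H(-10))/(-5466) - 7089/(138*99) = (10/(-10))/(-5466) - 7089/(138*99) = (10*(-⅒))*(-1/5466) - 7089/13662 = -1*(-1/5466) - 7089*1/13662 = 1/5466 - 2363/4554 = -1075967/2074347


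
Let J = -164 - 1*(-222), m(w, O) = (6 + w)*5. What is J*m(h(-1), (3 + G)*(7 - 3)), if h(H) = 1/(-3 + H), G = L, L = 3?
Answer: 3335/2 ≈ 1667.5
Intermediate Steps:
G = 3
m(w, O) = 30 + 5*w
J = 58 (J = -164 + 222 = 58)
J*m(h(-1), (3 + G)*(7 - 3)) = 58*(30 + 5/(-3 - 1)) = 58*(30 + 5/(-4)) = 58*(30 + 5*(-¼)) = 58*(30 - 5/4) = 58*(115/4) = 3335/2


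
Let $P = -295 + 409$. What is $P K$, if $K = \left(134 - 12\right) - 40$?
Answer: $9348$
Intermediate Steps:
$P = 114$
$K = 82$ ($K = 122 - 40 = 82$)
$P K = 114 \cdot 82 = 9348$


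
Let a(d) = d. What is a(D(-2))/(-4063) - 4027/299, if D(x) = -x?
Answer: -16362299/1214837 ≈ -13.469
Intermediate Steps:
a(D(-2))/(-4063) - 4027/299 = -1*(-2)/(-4063) - 4027/299 = 2*(-1/4063) - 4027*1/299 = -2/4063 - 4027/299 = -16362299/1214837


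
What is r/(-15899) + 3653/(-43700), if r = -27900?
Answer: 1161150953/694786300 ≈ 1.6712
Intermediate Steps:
r/(-15899) + 3653/(-43700) = -27900/(-15899) + 3653/(-43700) = -27900*(-1/15899) + 3653*(-1/43700) = 27900/15899 - 3653/43700 = 1161150953/694786300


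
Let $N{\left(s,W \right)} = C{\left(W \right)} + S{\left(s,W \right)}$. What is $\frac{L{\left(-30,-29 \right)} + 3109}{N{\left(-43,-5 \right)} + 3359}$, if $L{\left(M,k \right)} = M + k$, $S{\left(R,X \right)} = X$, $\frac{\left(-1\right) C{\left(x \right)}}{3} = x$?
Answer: $\frac{3050}{3369} \approx 0.90531$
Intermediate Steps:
$C{\left(x \right)} = - 3 x$
$N{\left(s,W \right)} = - 2 W$ ($N{\left(s,W \right)} = - 3 W + W = - 2 W$)
$\frac{L{\left(-30,-29 \right)} + 3109}{N{\left(-43,-5 \right)} + 3359} = \frac{\left(-30 - 29\right) + 3109}{\left(-2\right) \left(-5\right) + 3359} = \frac{-59 + 3109}{10 + 3359} = \frac{3050}{3369}$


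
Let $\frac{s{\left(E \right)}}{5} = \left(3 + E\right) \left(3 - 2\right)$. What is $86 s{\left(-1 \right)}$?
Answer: $860$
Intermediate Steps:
$s{\left(E \right)} = 15 + 5 E$ ($s{\left(E \right)} = 5 \left(3 + E\right) \left(3 - 2\right) = 5 \left(3 + E\right) 1 = 5 \left(3 + E\right) = 15 + 5 E$)
$86 s{\left(-1 \right)} = 86 \left(15 + 5 \left(-1\right)\right) = 86 \left(15 - 5\right) = 86 \cdot 10 = 860$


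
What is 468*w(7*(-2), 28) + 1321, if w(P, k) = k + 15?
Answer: 21445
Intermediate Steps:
w(P, k) = 15 + k
468*w(7*(-2), 28) + 1321 = 468*(15 + 28) + 1321 = 468*43 + 1321 = 20124 + 1321 = 21445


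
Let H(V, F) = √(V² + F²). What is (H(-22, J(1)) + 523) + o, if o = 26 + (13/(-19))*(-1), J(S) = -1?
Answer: 10444/19 + √485 ≈ 571.71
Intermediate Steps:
H(V, F) = √(F² + V²)
o = 507/19 (o = 26 + (13*(-1/19))*(-1) = 26 - 13/19*(-1) = 26 + 13/19 = 507/19 ≈ 26.684)
(H(-22, J(1)) + 523) + o = (√((-1)² + (-22)²) + 523) + 507/19 = (√(1 + 484) + 523) + 507/19 = (√485 + 523) + 507/19 = (523 + √485) + 507/19 = 10444/19 + √485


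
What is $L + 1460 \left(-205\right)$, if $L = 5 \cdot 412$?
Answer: $-297240$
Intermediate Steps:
$L = 2060$
$L + 1460 \left(-205\right) = 2060 + 1460 \left(-205\right) = 2060 - 299300 = -297240$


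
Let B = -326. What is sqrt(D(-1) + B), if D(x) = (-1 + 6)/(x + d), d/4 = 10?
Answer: I*sqrt(495651)/39 ≈ 18.052*I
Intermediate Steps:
d = 40 (d = 4*10 = 40)
D(x) = 5/(40 + x) (D(x) = (-1 + 6)/(x + 40) = 5/(40 + x))
sqrt(D(-1) + B) = sqrt(5/(40 - 1) - 326) = sqrt(5/39 - 326) = sqrt(-12709/39) = I*sqrt(495651)/39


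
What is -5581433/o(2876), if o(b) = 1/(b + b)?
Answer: -32104402616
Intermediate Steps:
o(b) = 1/(2*b)
-5581433/o(2876) = -5581433/((½)/2876) = -5581433/((½)*(1/2876)) = -5581433/1/5752 = -5581433*5752 = -32104402616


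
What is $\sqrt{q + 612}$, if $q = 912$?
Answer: $2 \sqrt{381} \approx 39.038$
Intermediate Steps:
$\sqrt{q + 612} = \sqrt{912 + 612} = \sqrt{1524} = 2 \sqrt{381}$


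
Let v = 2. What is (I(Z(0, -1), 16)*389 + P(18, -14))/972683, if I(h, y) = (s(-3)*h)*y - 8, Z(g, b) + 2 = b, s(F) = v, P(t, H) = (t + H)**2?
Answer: -40440/972683 ≈ -0.041576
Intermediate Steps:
P(t, H) = (H + t)**2
s(F) = 2
Z(g, b) = -2 + b
I(h, y) = -8 + 2*h*y (I(h, y) = (2*h)*y - 8 = 2*h*y - 8 = -8 + 2*h*y)
(I(Z(0, -1), 16)*389 + P(18, -14))/972683 = ((-8 + 2*(-2 - 1)*16)*389 + (-14 + 18)**2)/972683 = ((-8 + 2*(-3)*16)*389 + 4**2)*(1/972683) = ((-8 - 96)*389 + 16)*(1/972683) = (-104*389 + 16)*(1/972683) = (-40456 + 16)*(1/972683) = -40440*1/972683 = -40440/972683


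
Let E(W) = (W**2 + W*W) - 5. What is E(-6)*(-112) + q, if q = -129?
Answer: -7633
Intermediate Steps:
E(W) = -5 + 2*W**2 (E(W) = (W**2 + W**2) - 5 = 2*W**2 - 5 = -5 + 2*W**2)
E(-6)*(-112) + q = (-5 + 2*(-6)**2)*(-112) - 129 = (-5 + 2*36)*(-112) - 129 = (-5 + 72)*(-112) - 129 = 67*(-112) - 129 = -7504 - 129 = -7633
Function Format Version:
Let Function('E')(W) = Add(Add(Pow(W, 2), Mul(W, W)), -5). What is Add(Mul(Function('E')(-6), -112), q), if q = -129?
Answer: -7633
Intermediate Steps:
Function('E')(W) = Add(-5, Mul(2, Pow(W, 2))) (Function('E')(W) = Add(Add(Pow(W, 2), Pow(W, 2)), -5) = Add(Mul(2, Pow(W, 2)), -5) = Add(-5, Mul(2, Pow(W, 2))))
Add(Mul(Function('E')(-6), -112), q) = Add(Mul(Add(-5, Mul(2, Pow(-6, 2))), -112), -129) = Add(Mul(Add(-5, Mul(2, 36)), -112), -129) = Add(Mul(Add(-5, 72), -112), -129) = Add(Mul(67, -112), -129) = Add(-7504, -129) = -7633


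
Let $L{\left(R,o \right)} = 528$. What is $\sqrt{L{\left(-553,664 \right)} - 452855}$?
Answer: $i \sqrt{452327} \approx 672.55 i$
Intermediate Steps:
$\sqrt{L{\left(-553,664 \right)} - 452855} = \sqrt{528 - 452855} = \sqrt{-452327} = i \sqrt{452327}$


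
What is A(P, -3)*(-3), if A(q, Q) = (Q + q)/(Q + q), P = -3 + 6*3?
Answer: -3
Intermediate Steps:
P = 15 (P = -3 + 18 = 15)
A(q, Q) = 1
A(P, -3)*(-3) = 1*(-3) = -3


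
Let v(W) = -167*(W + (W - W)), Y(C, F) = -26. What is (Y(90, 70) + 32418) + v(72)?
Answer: 20368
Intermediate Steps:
v(W) = -167*W (v(W) = -167*(W + 0) = -167*W)
(Y(90, 70) + 32418) + v(72) = (-26 + 32418) - 167*72 = 32392 - 12024 = 20368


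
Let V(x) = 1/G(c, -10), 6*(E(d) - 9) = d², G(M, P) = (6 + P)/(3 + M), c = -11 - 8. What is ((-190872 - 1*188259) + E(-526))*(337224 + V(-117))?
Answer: -336900214384/3 ≈ -1.1230e+11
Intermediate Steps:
c = -19
G(M, P) = (6 + P)/(3 + M)
E(d) = 9 + d²/6
V(x) = 4 (V(x) = 1/((6 - 10)/(3 - 19)) = 1/(-4/(-16)) = 1/(-1/16*(-4)) = 1/(¼) = 4)
((-190872 - 1*188259) + E(-526))*(337224 + V(-117)) = ((-190872 - 1*188259) + (9 + (⅙)*(-526)²))*(337224 + 4) = ((-190872 - 188259) + (9 + (⅙)*276676))*337228 = (-379131 + (9 + 138338/3))*337228 = (-379131 + 138365/3)*337228 = -999028/3*337228 = -336900214384/3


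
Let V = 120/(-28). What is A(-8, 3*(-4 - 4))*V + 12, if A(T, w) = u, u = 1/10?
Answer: 81/7 ≈ 11.571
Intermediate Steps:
u = ⅒ ≈ 0.10000
A(T, w) = ⅒
V = -30/7 (V = 120*(-1/28) = -30/7 ≈ -4.2857)
A(-8, 3*(-4 - 4))*V + 12 = (⅒)*(-30/7) + 12 = -3/7 + 12 = 81/7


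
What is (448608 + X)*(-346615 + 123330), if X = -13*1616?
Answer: -95476666000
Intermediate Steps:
X = -21008
(448608 + X)*(-346615 + 123330) = (448608 - 21008)*(-346615 + 123330) = 427600*(-223285) = -95476666000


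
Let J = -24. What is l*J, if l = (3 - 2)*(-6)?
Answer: 144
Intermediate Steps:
l = -6 (l = 1*(-6) = -6)
l*J = -6*(-24) = 144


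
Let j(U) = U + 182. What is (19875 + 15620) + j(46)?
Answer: 35723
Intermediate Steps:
j(U) = 182 + U
(19875 + 15620) + j(46) = (19875 + 15620) + (182 + 46) = 35495 + 228 = 35723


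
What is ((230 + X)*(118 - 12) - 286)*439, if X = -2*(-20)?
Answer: 12438626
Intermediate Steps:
X = 40
((230 + X)*(118 - 12) - 286)*439 = ((230 + 40)*(118 - 12) - 286)*439 = (270*106 - 286)*439 = (28620 - 286)*439 = 28334*439 = 12438626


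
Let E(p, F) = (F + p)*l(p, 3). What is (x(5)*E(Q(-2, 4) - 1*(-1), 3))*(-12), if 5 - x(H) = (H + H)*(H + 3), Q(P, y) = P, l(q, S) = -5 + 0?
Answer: -9000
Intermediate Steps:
l(q, S) = -5
E(p, F) = -5*F - 5*p (E(p, F) = (F + p)*(-5) = -5*F - 5*p)
x(H) = 5 - 2*H*(3 + H) (x(H) = 5 - (H + H)*(H + 3) = 5 - 2*H*(3 + H))
(x(5)*E(Q(-2, 4) - 1*(-1), 3))*(-12) = ((5 - 6*5 - 2*5²)*(-5*3 - 5*(-2 - 1*(-1))))*(-12) = ((5 - 30 - 2*25)*(-15 - 5*(-2 + 1)))*(-12) = ((5 - 30 - 50)*(-15 - 5*(-1)))*(-12) = -75*(-15 + 5)*(-12) = -75*(-10)*(-12) = 750*(-12) = -9000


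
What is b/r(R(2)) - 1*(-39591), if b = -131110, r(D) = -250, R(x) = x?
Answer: 1002886/25 ≈ 40115.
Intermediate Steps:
b/r(R(2)) - 1*(-39591) = -131110/(-250) - 1*(-39591) = -131110*(-1/250) + 39591 = 13111/25 + 39591 = 1002886/25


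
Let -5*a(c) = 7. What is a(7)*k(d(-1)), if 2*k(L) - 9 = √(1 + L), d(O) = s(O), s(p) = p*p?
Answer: -63/10 - 7*√2/10 ≈ -7.2899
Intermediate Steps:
a(c) = -7/5 (a(c) = -⅕*7 = -7/5)
s(p) = p²
d(O) = O²
k(L) = 9/2 + √(1 + L)/2
a(7)*k(d(-1)) = -7*(9/2 + √(1 + (-1)²)/2)/5 = -7*(9/2 + √(1 + 1)/2)/5 = -7*(9/2 + √2/2)/5 = -63/10 - 7*√2/10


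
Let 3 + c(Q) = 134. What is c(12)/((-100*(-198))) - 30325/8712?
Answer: -21019/6050 ≈ -3.4742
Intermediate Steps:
c(Q) = 131 (c(Q) = -3 + 134 = 131)
c(12)/((-100*(-198))) - 30325/8712 = 131/((-100*(-198))) - 30325/8712 = 131/19800 - 30325*1/8712 = 131*(1/19800) - 30325/8712 = 131/19800 - 30325/8712 = -21019/6050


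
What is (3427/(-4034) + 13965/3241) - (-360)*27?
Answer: 18160913369/1867742 ≈ 9723.5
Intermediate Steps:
(3427/(-4034) + 13965/3241) - (-360)*27 = (3427*(-1/4034) + 13965*(1/3241)) - 360*(-27) = (-3427/4034 + 1995/463) + 9720 = 6461129/1867742 + 9720 = 18160913369/1867742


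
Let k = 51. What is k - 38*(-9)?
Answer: 393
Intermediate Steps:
k - 38*(-9) = 51 - 38*(-9) = 51 + 342 = 393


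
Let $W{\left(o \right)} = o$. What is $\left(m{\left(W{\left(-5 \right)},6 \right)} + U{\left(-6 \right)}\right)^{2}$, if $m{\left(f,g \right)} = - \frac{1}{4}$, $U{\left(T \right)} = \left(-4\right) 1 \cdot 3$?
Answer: $\frac{2401}{16} \approx 150.06$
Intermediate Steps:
$U{\left(T \right)} = -12$ ($U{\left(T \right)} = \left(-4\right) 3 = -12$)
$m{\left(f,g \right)} = - \frac{1}{4}$ ($m{\left(f,g \right)} = \left(-1\right) \frac{1}{4} = - \frac{1}{4}$)
$\left(m{\left(W{\left(-5 \right)},6 \right)} + U{\left(-6 \right)}\right)^{2} = \left(- \frac{1}{4} - 12\right)^{2} = \left(- \frac{49}{4}\right)^{2} = \frac{2401}{16}$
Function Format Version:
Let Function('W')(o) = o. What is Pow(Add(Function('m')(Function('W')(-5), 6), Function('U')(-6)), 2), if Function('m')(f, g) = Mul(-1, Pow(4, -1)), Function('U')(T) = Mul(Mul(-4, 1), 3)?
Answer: Rational(2401, 16) ≈ 150.06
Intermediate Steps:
Function('U')(T) = -12 (Function('U')(T) = Mul(-4, 3) = -12)
Function('m')(f, g) = Rational(-1, 4) (Function('m')(f, g) = Mul(-1, Rational(1, 4)) = Rational(-1, 4))
Pow(Add(Function('m')(Function('W')(-5), 6), Function('U')(-6)), 2) = Pow(Add(Rational(-1, 4), -12), 2) = Pow(Rational(-49, 4), 2) = Rational(2401, 16)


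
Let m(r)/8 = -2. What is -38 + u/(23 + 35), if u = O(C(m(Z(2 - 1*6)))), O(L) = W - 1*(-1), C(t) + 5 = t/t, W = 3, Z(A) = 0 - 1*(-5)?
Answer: -1100/29 ≈ -37.931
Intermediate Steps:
Z(A) = 5 (Z(A) = 0 + 5 = 5)
m(r) = -16 (m(r) = 8*(-2) = -16)
C(t) = -4 (C(t) = -5 + t/t = -5 + 1 = -4)
O(L) = 4 (O(L) = 3 - 1*(-1) = 3 + 1 = 4)
u = 4
-38 + u/(23 + 35) = -38 + 4/(23 + 35) = -38 + 4/58 = -38 + 4*(1/58) = -38 + 2/29 = -1100/29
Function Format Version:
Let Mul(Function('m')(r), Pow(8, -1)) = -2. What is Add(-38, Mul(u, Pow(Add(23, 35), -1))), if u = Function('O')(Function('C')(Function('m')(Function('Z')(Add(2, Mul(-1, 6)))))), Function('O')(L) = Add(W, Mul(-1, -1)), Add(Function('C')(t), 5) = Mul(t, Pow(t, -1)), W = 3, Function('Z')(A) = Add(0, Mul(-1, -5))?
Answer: Rational(-1100, 29) ≈ -37.931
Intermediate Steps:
Function('Z')(A) = 5 (Function('Z')(A) = Add(0, 5) = 5)
Function('m')(r) = -16 (Function('m')(r) = Mul(8, -2) = -16)
Function('C')(t) = -4 (Function('C')(t) = Add(-5, Mul(t, Pow(t, -1))) = Add(-5, 1) = -4)
Function('O')(L) = 4 (Function('O')(L) = Add(3, Mul(-1, -1)) = Add(3, 1) = 4)
u = 4
Add(-38, Mul(u, Pow(Add(23, 35), -1))) = Add(-38, Mul(4, Pow(Add(23, 35), -1))) = Add(-38, Mul(4, Pow(58, -1))) = Add(-38, Mul(4, Rational(1, 58))) = Add(-38, Rational(2, 29)) = Rational(-1100, 29)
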